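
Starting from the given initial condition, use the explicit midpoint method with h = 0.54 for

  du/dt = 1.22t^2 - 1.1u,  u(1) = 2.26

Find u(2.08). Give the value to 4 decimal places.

Midpoint: k1 = f(t_n, u_n); k2 = f(t_n + h/2, u_n + (h/2)·k1); u_{n+1} = u_n + h·k2.
t=1.000000, u=2.260000:
  k1 = f(1.000000, 2.260000) = -1.266000
  k2 = f(1.270000, 1.918180) = -0.142260
  u ← 2.260000 + 0.54·(-0.142260) = 2.183180
t=1.540000, u=2.183180:
  k1 = f(1.540000, 2.183180) = 0.491854
  k2 = f(1.810000, 2.315980) = 1.449264
  u ← 2.183180 + 0.54·1.449264 = 2.965782
u(2.08) ≈ 2.9658

2.9658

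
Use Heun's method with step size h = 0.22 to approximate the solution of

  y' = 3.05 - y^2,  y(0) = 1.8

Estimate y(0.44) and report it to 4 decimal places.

Heun: k1 = f(s_n, y_n); k2 = f(s_n + h, y_n + h·k1); y_{n+1} = y_n + (h/2)·(k1 + k2).
s=0.000000, y=1.800000:
  k1 = f(0.000000, 1.800000) = -0.190000
  k2 = f(0.220000, 1.758200) = -0.041267
  y ← 1.800000 + (0.22/2)·(-0.190000 + (-0.041267)) = 1.774561
s=0.220000, y=1.774561:
  k1 = f(0.220000, 1.774561) = -0.099065
  k2 = f(0.440000, 1.752766) = -0.022189
  y ← 1.774561 + (0.22/2)·(-0.099065 + (-0.022189)) = 1.761223
y(0.44) ≈ 1.7612

1.7612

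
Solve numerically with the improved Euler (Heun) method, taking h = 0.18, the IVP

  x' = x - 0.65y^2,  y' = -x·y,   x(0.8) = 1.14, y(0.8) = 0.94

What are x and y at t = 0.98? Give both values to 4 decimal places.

1.2700, 0.7601

Heun on (x,y): k1 = f(t_n, state_n); k2 = f(t_n + h, state_n + h·k1); state_{n+1} = state_n + (h/2)·(k1 + k2).
0.800000: (1.140000, 0.940000)
  k1 = (0.565660, -1.071600)
  predictor → (1.241819, 0.747112)
  k2 = (0.879004, -0.927778)
  → (1.270020, 0.760056)
(x(0.98), y(0.98)) ≈ (1.2700, 0.7601)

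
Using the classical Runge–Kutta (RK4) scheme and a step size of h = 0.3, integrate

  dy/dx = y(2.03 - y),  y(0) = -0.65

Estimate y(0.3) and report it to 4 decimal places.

-1.6258

RK4: k1 = f(x_n, y_n); k2 = f(x_n + h/2, y_n + (h/2)·k1); k3 = f(x_n + h/2, y_n + (h/2)·k2); k4 = f(x_n + h, y_n + h·k3); y_{n+1} = y_n + (h/6)·(k1 + 2k2 + 2k3 + k4).
x=0.000000, y=-0.650000:
  k1 = f(0.000000, -0.650000) = -1.742000
  k2 = f(0.150000, -0.911300) = -2.680407
  k3 = f(0.150000, -1.052061) = -3.242516
  k4 = f(0.300000, -1.622755) = -5.927526
  y ← -0.650000 + (0.3/6)·(k1 + 2k2 + 2k3 + k4) = -1.625769
y(0.3) ≈ -1.6258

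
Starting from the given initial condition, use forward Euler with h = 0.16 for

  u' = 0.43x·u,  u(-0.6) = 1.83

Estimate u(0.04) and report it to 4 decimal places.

1.6548

Euler: u_{n+1} = u_n + h·f(x_n, u_n).
x=-0.600000, u=1.830000: f=-0.472140 → u ← 1.830000 + 0.16·(-0.472140) = 1.754458
x=-0.440000, u=1.754458: f=-0.331943 → u ← 1.754458 + 0.16·(-0.331943) = 1.701347
x=-0.280000, u=1.701347: f=-0.204842 → u ← 1.701347 + 0.16·(-0.204842) = 1.668572
x=-0.120000, u=1.668572: f=-0.086098 → u ← 1.668572 + 0.16·(-0.086098) = 1.654796
u(0.04) ≈ 1.6548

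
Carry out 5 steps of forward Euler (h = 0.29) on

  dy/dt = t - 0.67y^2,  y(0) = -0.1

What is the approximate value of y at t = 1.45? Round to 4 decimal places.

0.7022

Euler: y_{n+1} = y_n + h·f(t_n, y_n).
t=0.000000, y=-0.100000: f=-0.006700 → y ← -0.100000 + 0.29·(-0.006700) = -0.101943
t=0.290000, y=-0.101943: f=0.283037 → y ← -0.101943 + 0.29·0.283037 = -0.019862
t=0.580000, y=-0.019862: f=0.579736 → y ← -0.019862 + 0.29·0.579736 = 0.148261
t=0.870000, y=0.148261: f=0.855272 → y ← 0.148261 + 0.29·0.855272 = 0.396290
t=1.160000, y=0.396290: f=1.054779 → y ← 0.396290 + 0.29·1.054779 = 0.702176
y(1.45) ≈ 0.7022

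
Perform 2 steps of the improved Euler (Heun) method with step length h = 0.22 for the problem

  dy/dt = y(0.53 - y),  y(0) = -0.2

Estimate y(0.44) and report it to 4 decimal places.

-0.2797

Heun: k1 = f(t_n, y_n); k2 = f(t_n + h, y_n + h·k1); y_{n+1} = y_n + (h/2)·(k1 + k2).
t=0.000000, y=-0.200000:
  k1 = f(0.000000, -0.200000) = -0.146000
  k2 = f(0.220000, -0.232120) = -0.176903
  y ← -0.200000 + (0.22/2)·(-0.146000 + (-0.176903)) = -0.235519
t=0.220000, y=-0.235519:
  k1 = f(0.220000, -0.235519) = -0.180295
  k2 = f(0.440000, -0.275184) = -0.221574
  y ← -0.235519 + (0.22/2)·(-0.180295 + (-0.221574)) = -0.279725
y(0.44) ≈ -0.2797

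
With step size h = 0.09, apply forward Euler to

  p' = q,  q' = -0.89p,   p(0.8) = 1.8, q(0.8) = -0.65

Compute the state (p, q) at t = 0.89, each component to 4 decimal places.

Euler on (p,q): p_{n+1} = p_n + h·p', q_{n+1} = q_n + h·q'.
0.800000: (1.800000, -0.650000); f=(-0.650000, -1.602000) → (1.741500, -0.794180)
(p(0.89), q(0.89)) ≈ (1.7415, -0.7942)

1.7415, -0.7942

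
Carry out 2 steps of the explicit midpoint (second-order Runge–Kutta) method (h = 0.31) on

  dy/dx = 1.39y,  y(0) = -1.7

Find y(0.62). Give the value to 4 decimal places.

-3.9470

Midpoint: k1 = f(x_n, y_n); k2 = f(x_n + h/2, y_n + (h/2)·k1); y_{n+1} = y_n + h·k2.
x=0.000000, y=-1.700000:
  k1 = f(0.000000, -1.700000) = -2.363000
  k2 = f(0.155000, -2.066265) = -2.872108
  y ← -1.700000 + 0.31·(-2.872108) = -2.590354
x=0.310000, y=-2.590354:
  k1 = f(0.310000, -2.590354) = -3.600591
  k2 = f(0.465000, -3.148445) = -4.376339
  y ← -2.590354 + 0.31·(-4.376339) = -3.947019
y(0.62) ≈ -3.9470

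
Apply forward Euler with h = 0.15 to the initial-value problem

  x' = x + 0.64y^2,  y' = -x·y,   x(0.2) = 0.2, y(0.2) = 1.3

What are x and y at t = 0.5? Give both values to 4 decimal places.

0.6037, 1.1868

Euler on (x,y): x_{n+1} = x_n + h·x', y_{n+1} = y_n + h·y'.
0.200000: (0.200000, 1.300000); f=(1.281600, -0.260000) → (0.392240, 1.261000)
0.350000: (0.392240, 1.261000); f=(1.409917, -0.494615) → (0.603728, 1.186808)
(x(0.5), y(0.5)) ≈ (0.6037, 1.1868)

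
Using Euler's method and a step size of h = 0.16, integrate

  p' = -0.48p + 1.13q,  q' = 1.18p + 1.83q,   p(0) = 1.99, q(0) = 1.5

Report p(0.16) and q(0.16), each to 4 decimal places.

2.1084, 2.3149

Euler on (p,q): p_{n+1} = p_n + h·p', q_{n+1} = q_n + h·q'.
0.000000: (1.990000, 1.500000); f=(0.739800, 5.093200) → (2.108368, 2.314912)
(p(0.16), q(0.16)) ≈ (2.1084, 2.3149)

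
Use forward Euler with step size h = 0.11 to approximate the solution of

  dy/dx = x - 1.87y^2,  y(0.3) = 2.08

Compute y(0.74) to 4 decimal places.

0.7562

Euler: y_{n+1} = y_n + h·f(x_n, y_n).
x=0.300000, y=2.080000: f=-7.790368 → y ← 2.080000 + 0.11·(-7.790368) = 1.223060
x=0.410000, y=1.223060: f=-2.387285 → y ← 1.223060 + 0.11·(-2.387285) = 0.960458
x=0.520000, y=0.960458: f=-1.205037 → y ← 0.960458 + 0.11·(-1.205037) = 0.827904
x=0.630000, y=0.827904: f=-0.651745 → y ← 0.827904 + 0.11·(-0.651745) = 0.756212
y(0.74) ≈ 0.7562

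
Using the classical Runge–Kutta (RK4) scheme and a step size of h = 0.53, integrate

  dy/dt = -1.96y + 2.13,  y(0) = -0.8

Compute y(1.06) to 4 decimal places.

0.8389

RK4: k1 = f(t_n, y_n); k2 = f(t_n + h/2, y_n + (h/2)·k1); k3 = f(t_n + h/2, y_n + (h/2)·k2); k4 = f(t_n + h, y_n + h·k3); y_{n+1} = y_n + (h/6)·(k1 + 2k2 + 2k3 + k4).
t=0.000000, y=-0.800000:
  k1 = f(0.000000, -0.800000) = 3.698000
  k2 = f(0.265000, 0.179970) = 1.777259
  k3 = f(0.265000, -0.329026) = 2.774892
  k4 = f(0.530000, 0.670693) = 0.815442
  y ← -0.800000 + (0.53/6)·(k1 + 2k2 + 2k3 + k4) = 0.402901
t=0.530000, y=0.402901:
  k1 = f(0.530000, 0.402901) = 1.340315
  k2 = f(0.795000, 0.758084) = 0.644155
  k3 = f(0.795000, 0.573602) = 1.005740
  k4 = f(1.060000, 0.935943) = 0.295551
  y ← 0.402901 + (0.53/6)·(k1 + 2k2 + 2k3 + k4) = 0.838884
y(1.06) ≈ 0.8389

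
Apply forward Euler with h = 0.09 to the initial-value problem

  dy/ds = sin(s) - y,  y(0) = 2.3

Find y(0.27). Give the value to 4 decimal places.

Euler: y_{n+1} = y_n + h·f(s_n, y_n).
s=0.000000, y=2.300000: f=-2.300000 → y ← 2.300000 + 0.09·(-2.300000) = 2.093000
s=0.090000, y=2.093000: f=-2.003121 → y ← 2.093000 + 0.09·(-2.003121) = 1.912719
s=0.180000, y=1.912719: f=-1.733689 → y ← 1.912719 + 0.09·(-1.733689) = 1.756687
y(0.27) ≈ 1.7567

1.7567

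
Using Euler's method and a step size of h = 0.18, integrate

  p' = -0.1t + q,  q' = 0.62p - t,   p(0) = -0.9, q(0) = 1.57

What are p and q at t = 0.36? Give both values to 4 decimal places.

Euler on (p,q): p_{n+1} = p_n + h·p', q_{n+1} = q_n + h·q'.
0.000000: (-0.900000, 1.570000); f=(1.570000, -0.558000) → (-0.617400, 1.469560)
0.180000: (-0.617400, 1.469560); f=(1.451560, -0.562788) → (-0.356119, 1.368258)
(p(0.36), q(0.36)) ≈ (-0.3561, 1.3683)

-0.3561, 1.3683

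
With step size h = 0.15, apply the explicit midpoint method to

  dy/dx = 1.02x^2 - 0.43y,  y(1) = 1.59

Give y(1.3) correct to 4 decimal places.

1.7819

Midpoint: k1 = f(x_n, y_n); k2 = f(x_n + h/2, y_n + (h/2)·k1); y_{n+1} = y_n + h·k2.
x=1.000000, y=1.590000:
  k1 = f(1.000000, 1.590000) = 0.336300
  k2 = f(1.075000, 1.615223) = 0.484192
  y ← 1.590000 + 0.15·0.484192 = 1.662629
x=1.150000, y=1.662629:
  k1 = f(1.150000, 1.662629) = 0.634020
  k2 = f(1.225000, 1.710180) = 0.795260
  y ← 1.662629 + 0.15·0.795260 = 1.781918
y(1.3) ≈ 1.7819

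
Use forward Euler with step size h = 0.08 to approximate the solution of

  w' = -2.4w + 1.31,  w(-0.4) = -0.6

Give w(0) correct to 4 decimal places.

Euler: w_{n+1} = w_n + h·f(t_n, w_n).
t=-0.400000, w=-0.600000: f=2.750000 → w ← -0.600000 + 0.08·2.750000 = -0.380000
t=-0.320000, w=-0.380000: f=2.222000 → w ← -0.380000 + 0.08·2.222000 = -0.202240
t=-0.240000, w=-0.202240: f=1.795376 → w ← -0.202240 + 0.08·1.795376 = -0.058610
t=-0.160000, w=-0.058610: f=1.450664 → w ← -0.058610 + 0.08·1.450664 = 0.057443
t=-0.080000, w=0.057443: f=1.172136 → w ← 0.057443 + 0.08·1.172136 = 0.151214
w(0) ≈ 0.1512

0.1512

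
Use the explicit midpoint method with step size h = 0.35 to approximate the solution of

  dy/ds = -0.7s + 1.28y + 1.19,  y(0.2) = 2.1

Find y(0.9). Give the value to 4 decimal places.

Midpoint: k1 = f(s_n, y_n); k2 = f(s_n + h/2, y_n + (h/2)·k1); y_{n+1} = y_n + h·k2.
s=0.200000, y=2.100000:
  k1 = f(0.200000, 2.100000) = 3.738000
  k2 = f(0.375000, 2.754150) = 4.452812
  y ← 2.100000 + 0.35·4.452812 = 3.658484
s=0.550000, y=3.658484:
  k1 = f(0.550000, 3.658484) = 5.487860
  k2 = f(0.725000, 4.618860) = 6.594640
  y ← 3.658484 + 0.35·6.594640 = 5.966608
y(0.9) ≈ 5.9666

5.9666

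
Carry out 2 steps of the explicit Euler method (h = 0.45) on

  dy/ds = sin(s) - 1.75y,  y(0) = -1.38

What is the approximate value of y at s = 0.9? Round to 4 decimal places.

0.1334

Euler: y_{n+1} = y_n + h·f(s_n, y_n).
s=0.000000, y=-1.380000: f=2.415000 → y ← -1.380000 + 0.45·2.415000 = -0.293250
s=0.450000, y=-0.293250: f=0.948153 → y ← -0.293250 + 0.45·0.948153 = 0.133419
y(0.9) ≈ 0.1334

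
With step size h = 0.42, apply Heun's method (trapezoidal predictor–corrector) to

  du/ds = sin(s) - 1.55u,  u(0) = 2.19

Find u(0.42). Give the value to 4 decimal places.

1.3140

Heun: k1 = f(s_n, u_n); k2 = f(s_n + h, u_n + h·k1); u_{n+1} = u_n + (h/2)·(k1 + k2).
s=0.000000, u=2.190000:
  k1 = f(0.000000, 2.190000) = -3.394500
  k2 = f(0.420000, 0.764310) = -0.776920
  u ← 2.190000 + (0.42/2)·(-3.394500 + (-0.776920)) = 1.314002
u(0.42) ≈ 1.3140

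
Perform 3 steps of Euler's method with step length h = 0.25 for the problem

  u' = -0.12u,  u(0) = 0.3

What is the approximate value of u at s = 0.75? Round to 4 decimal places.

Euler: u_{n+1} = u_n + h·f(s_n, u_n).
s=0.000000, u=0.300000: f=-0.036000 → u ← 0.300000 + 0.25·(-0.036000) = 0.291000
s=0.250000, u=0.291000: f=-0.034920 → u ← 0.291000 + 0.25·(-0.034920) = 0.282270
s=0.500000, u=0.282270: f=-0.033872 → u ← 0.282270 + 0.25·(-0.033872) = 0.273802
u(0.75) ≈ 0.2738

0.2738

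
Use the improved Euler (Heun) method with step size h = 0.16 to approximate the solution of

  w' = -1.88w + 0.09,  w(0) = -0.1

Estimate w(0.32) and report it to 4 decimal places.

-0.0341

Heun: k1 = f(t_n, w_n); k2 = f(t_n + h, w_n + h·k1); w_{n+1} = w_n + (h/2)·(k1 + k2).
t=0.000000, w=-0.100000:
  k1 = f(0.000000, -0.100000) = 0.278000
  k2 = f(0.160000, -0.055520) = 0.194378
  w ← -0.100000 + (0.16/2)·(0.278000 + 0.194378) = -0.062210
t=0.160000, w=-0.062210:
  k1 = f(0.160000, -0.062210) = 0.206954
  k2 = f(0.320000, -0.029097) = 0.144703
  w ← -0.062210 + (0.16/2)·(0.206954 + 0.144703) = -0.034077
w(0.32) ≈ -0.0341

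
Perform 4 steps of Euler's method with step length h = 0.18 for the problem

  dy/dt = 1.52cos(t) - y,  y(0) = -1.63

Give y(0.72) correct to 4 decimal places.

0.0395

Euler: y_{n+1} = y_n + h·f(t_n, y_n).
t=0.000000, y=-1.630000: f=3.150000 → y ← -1.630000 + 0.18·3.150000 = -1.063000
t=0.180000, y=-1.063000: f=2.558442 → y ← -1.063000 + 0.18·2.558442 = -0.602480
t=0.360000, y=-0.602480: f=2.025044 → y ← -0.602480 + 0.18·2.025044 = -0.237973
t=0.540000, y=-0.237973: f=1.541690 → y ← -0.237973 + 0.18·1.541690 = 0.039532
y(0.72) ≈ 0.0395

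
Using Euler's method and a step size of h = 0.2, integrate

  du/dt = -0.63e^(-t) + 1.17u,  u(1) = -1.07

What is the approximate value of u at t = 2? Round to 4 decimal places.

Euler: u_{n+1} = u_n + h·f(t_n, u_n).
t=1.000000, u=-1.070000: f=-1.483664 → u ← -1.070000 + 0.2·(-1.483664) = -1.366733
t=1.200000, u=-1.366733: f=-1.788830 → u ← -1.366733 + 0.2·(-1.788830) = -1.724499
t=1.400000, u=-1.724499: f=-2.173020 → u ← -1.724499 + 0.2·(-2.173020) = -2.159103
t=1.600000, u=-2.159103: f=-2.653345 → u ← -2.159103 + 0.2·(-2.653345) = -2.689772
t=1.800000, u=-2.689772: f=-3.251171 → u ← -2.689772 + 0.2·(-3.251171) = -3.340006
u(2) ≈ -3.3400

-3.3400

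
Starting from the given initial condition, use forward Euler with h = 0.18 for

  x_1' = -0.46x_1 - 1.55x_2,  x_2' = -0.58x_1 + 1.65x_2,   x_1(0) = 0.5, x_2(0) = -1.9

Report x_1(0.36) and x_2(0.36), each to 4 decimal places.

Euler on (x_1,x_2): x_1_{n+1} = x_1_n + h·x_1', x_2_{n+1} = x_2_n + h·x_2'.
0.000000: (0.500000, -1.900000); f=(2.715000, -3.425000) → (0.988700, -2.516500)
0.180000: (0.988700, -2.516500); f=(3.445773, -4.725671) → (1.608939, -3.367121)
(x_1(0.36), x_2(0.36)) ≈ (1.6089, -3.3671)

1.6089, -3.3671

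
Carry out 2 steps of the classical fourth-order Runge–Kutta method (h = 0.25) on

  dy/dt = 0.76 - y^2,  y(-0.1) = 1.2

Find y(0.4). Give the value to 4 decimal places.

0.9956

RK4: k1 = f(t_n, y_n); k2 = f(t_n + h/2, y_n + (h/2)·k1); k3 = f(t_n + h/2, y_n + (h/2)·k2); k4 = f(t_n + h, y_n + h·k3); y_{n+1} = y_n + (h/6)·(k1 + 2k2 + 2k3 + k4).
t=-0.100000, y=1.200000:
  k1 = f(-0.100000, 1.200000) = -0.680000
  k2 = f(0.025000, 1.115000) = -0.483225
  k3 = f(0.025000, 1.139597) = -0.538681
  k4 = f(0.150000, 1.065330) = -0.374927
  y ← 1.200000 + (0.25/6)·(k1 + 2k2 + 2k3 + k4) = 1.070886
t=0.150000, y=1.070886:
  k1 = f(0.150000, 1.070886) = -0.386797
  k2 = f(0.275000, 1.022536) = -0.285580
  k3 = f(0.275000, 1.035188) = -0.311615
  k4 = f(0.400000, 0.992982) = -0.226014
  y ← 1.070886 + (0.25/6)·(k1 + 2k2 + 2k3 + k4) = 0.995586
y(0.4) ≈ 0.9956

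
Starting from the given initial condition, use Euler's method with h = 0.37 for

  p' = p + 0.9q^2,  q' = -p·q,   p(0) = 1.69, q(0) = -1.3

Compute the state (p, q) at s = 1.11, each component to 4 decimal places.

Euler on (p,q): p_{n+1} = p_n + h·p', q_{n+1} = q_n + h·q'.
0.000000: (1.690000, -1.300000); f=(3.211000, 2.197000) → (2.878070, -0.487110)
0.370000: (2.878070, -0.487110); f=(3.091619, 1.401937) → (4.021969, 0.031607)
0.740000: (4.021969, 0.031607); f=(4.022868, -0.127121) → (5.510430, -0.015428)
(p(1.11), q(1.11)) ≈ (5.5104, -0.0154)

5.5104, -0.0154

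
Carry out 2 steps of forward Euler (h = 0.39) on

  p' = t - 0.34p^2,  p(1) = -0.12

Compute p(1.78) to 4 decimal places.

0.8007

Euler: p_{n+1} = p_n + h·f(t_n, p_n).
t=1.000000, p=-0.120000: f=0.995104 → p ← -0.120000 + 0.39·0.995104 = 0.268091
t=1.390000, p=0.268091: f=1.365563 → p ← 0.268091 + 0.39·1.365563 = 0.800660
p(1.78) ≈ 0.8007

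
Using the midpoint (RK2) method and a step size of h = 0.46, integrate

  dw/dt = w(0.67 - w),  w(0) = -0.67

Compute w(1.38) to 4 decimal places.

Midpoint: k1 = f(t_n, w_n); k2 = f(t_n + h/2, w_n + (h/2)·k1); w_{n+1} = w_n + h·k2.
t=0.000000, w=-0.670000:
  k1 = f(0.000000, -0.670000) = -0.897800
  k2 = f(0.230000, -0.876494) = -1.355493
  w ← -0.670000 + 0.46·(-1.355493) = -1.293527
t=0.460000, w=-1.293527:
  k1 = f(0.460000, -1.293527) = -2.539874
  k2 = f(0.690000, -1.877698) = -4.783806
  w ← -1.293527 + 0.46·(-4.783806) = -3.494077
t=0.920000, w=-3.494077:
  k1 = f(0.920000, -3.494077) = -14.549609
  k2 = f(1.150000, -6.840487) = -51.375395
  w ← -3.494077 + 0.46·(-51.375395) = -27.126759
w(1.38) ≈ -27.1268

-27.1268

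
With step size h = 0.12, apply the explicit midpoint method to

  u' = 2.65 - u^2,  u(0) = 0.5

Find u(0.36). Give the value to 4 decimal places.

Midpoint: k1 = f(t_n, u_n); k2 = f(t_n + h/2, u_n + (h/2)·k1); u_{n+1} = u_n + h·k2.
t=0.000000, u=0.500000:
  k1 = f(0.000000, 0.500000) = 2.400000
  k2 = f(0.060000, 0.644000) = 2.235264
  u ← 0.500000 + 0.12·2.235264 = 0.768232
t=0.120000, u=0.768232:
  k1 = f(0.120000, 0.768232) = 2.059820
  k2 = f(0.180000, 0.891821) = 1.854656
  u ← 0.768232 + 0.12·1.854656 = 0.990790
t=0.240000, u=0.990790:
  k1 = f(0.240000, 0.990790) = 1.668335
  k2 = f(0.300000, 1.090890) = 1.459958
  u ← 0.990790 + 0.12·1.459958 = 1.165985
u(0.36) ≈ 1.1660

1.1660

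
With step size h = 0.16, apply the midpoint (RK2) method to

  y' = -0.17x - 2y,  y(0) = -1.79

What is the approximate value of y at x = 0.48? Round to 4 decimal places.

-0.7147

Midpoint: k1 = f(x_n, y_n); k2 = f(x_n + h/2, y_n + (h/2)·k1); y_{n+1} = y_n + h·k2.
x=0.000000, y=-1.790000:
  k1 = f(0.000000, -1.790000) = 3.580000
  k2 = f(0.080000, -1.503600) = 2.993600
  y ← -1.790000 + 0.16·2.993600 = -1.311024
x=0.160000, y=-1.311024:
  k1 = f(0.160000, -1.311024) = 2.594848
  k2 = f(0.240000, -1.103436) = 2.166072
  y ← -1.311024 + 0.16·2.166072 = -0.964452
x=0.320000, y=-0.964452:
  k1 = f(0.320000, -0.964452) = 1.874505
  k2 = f(0.400000, -0.814492) = 1.560984
  y ← -0.964452 + 0.16·1.560984 = -0.714695
y(0.48) ≈ -0.7147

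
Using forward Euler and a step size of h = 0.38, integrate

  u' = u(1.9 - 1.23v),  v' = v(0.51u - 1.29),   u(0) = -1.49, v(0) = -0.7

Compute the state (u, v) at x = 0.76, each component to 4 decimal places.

-5.4786, 0.0127

Euler on (u,v): u_{n+1} = u_n + h·u', v_{n+1} = v_n + h·v'.
0.000000: (-1.490000, -0.700000); f=(-4.113890, 1.434930) → (-3.053278, -0.154727)
0.380000: (-3.053278, -0.154727); f=(-6.382309, 0.440533) → (-5.478556, 0.012676)
(u(0.76), v(0.76)) ≈ (-5.4786, 0.0127)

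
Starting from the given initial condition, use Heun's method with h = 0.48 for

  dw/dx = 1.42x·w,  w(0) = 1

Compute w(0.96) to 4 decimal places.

Heun: k1 = f(x_n, w_n); k2 = f(x_n + h, w_n + h·k1); w_{n+1} = w_n + (h/2)·(k1 + k2).
x=0.000000, w=1.000000:
  k1 = f(0.000000, 1.000000) = 0.000000
  k2 = f(0.480000, 1.000000) = 0.681600
  w ← 1.000000 + (0.48/2)·(0.000000 + 0.681600) = 1.163584
x=0.480000, w=1.163584:
  k1 = f(0.480000, 1.163584) = 0.793099
  k2 = f(0.960000, 1.544271) = 2.105151
  w ← 1.163584 + (0.48/2)·(0.793099 + 2.105151) = 1.859164
w(0.96) ≈ 1.8592

1.8592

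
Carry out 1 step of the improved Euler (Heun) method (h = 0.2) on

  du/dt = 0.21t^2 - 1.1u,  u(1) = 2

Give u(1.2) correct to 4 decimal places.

1.6550

Heun: k1 = f(t_n, u_n); k2 = f(t_n + h, u_n + h·k1); u_{n+1} = u_n + (h/2)·(k1 + k2).
t=1.000000, u=2.000000:
  k1 = f(1.000000, 2.000000) = -1.990000
  k2 = f(1.200000, 1.602000) = -1.459800
  u ← 2.000000 + (0.2/2)·(-1.990000 + (-1.459800)) = 1.655020
u(1.2) ≈ 1.6550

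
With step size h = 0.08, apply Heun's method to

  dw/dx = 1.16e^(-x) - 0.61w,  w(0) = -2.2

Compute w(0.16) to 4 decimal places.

Heun: k1 = f(x_n, w_n); k2 = f(x_n + h, w_n + h·k1); w_{n+1} = w_n + (h/2)·(k1 + k2).
x=0.000000, w=-2.200000:
  k1 = f(0.000000, -2.200000) = 2.502000
  k2 = f(0.080000, -1.999840) = 2.290717
  w ← -2.200000 + (0.08/2)·(2.502000 + 2.290717) = -2.008291
x=0.080000, w=-2.008291:
  k1 = f(0.080000, -2.008291) = 2.295873
  k2 = f(0.160000, -1.824621) = 2.101506
  w ← -2.008291 + (0.08/2)·(2.295873 + 2.101506) = -1.832396
w(0.16) ≈ -1.8324

-1.8324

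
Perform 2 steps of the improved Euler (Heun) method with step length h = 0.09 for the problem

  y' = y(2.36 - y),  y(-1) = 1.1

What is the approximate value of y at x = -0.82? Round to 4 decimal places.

Heun: k1 = f(x_n, y_n); k2 = f(x_n + h, y_n + h·k1); y_{n+1} = y_n + (h/2)·(k1 + k2).
x=-1.000000, y=1.100000:
  k1 = f(-1.000000, 1.100000) = 1.386000
  k2 = f(-0.910000, 1.224740) = 1.390398
  y ← 1.100000 + (0.09/2)·(1.386000 + 1.390398) = 1.224938
x=-0.910000, y=1.224938:
  k1 = f(-0.910000, 1.224938) = 1.390381
  k2 = f(-0.820000, 1.350072) = 1.363475
  y ← 1.224938 + (0.09/2)·(1.390381 + 1.363475) = 1.348861
y(-0.82) ≈ 1.3489

1.3489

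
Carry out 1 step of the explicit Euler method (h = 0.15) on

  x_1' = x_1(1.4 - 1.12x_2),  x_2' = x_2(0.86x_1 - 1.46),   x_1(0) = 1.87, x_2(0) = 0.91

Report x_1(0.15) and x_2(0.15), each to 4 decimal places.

1.9768, 0.9302

Euler on (x_1,x_2): x_1_{n+1} = x_1_n + h·x_1', x_2_{n+1} = x_2_n + h·x_2'.
0.000000: (1.870000, 0.910000); f=(0.712096, 0.134862) → (1.976814, 0.930229)
(x_1(0.15), x_2(0.15)) ≈ (1.9768, 0.9302)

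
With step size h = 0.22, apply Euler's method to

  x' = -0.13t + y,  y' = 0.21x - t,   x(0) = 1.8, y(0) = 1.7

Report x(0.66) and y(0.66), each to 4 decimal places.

Euler on (x,y): x_{n+1} = x_n + h·x', y_{n+1} = y_n + h·y'.
0.000000: (1.800000, 1.700000); f=(1.700000, 0.378000) → (2.174000, 1.783160)
0.220000: (2.174000, 1.783160); f=(1.754560, 0.236540) → (2.560003, 1.835199)
0.440000: (2.560003, 1.835199); f=(1.777999, 0.097601) → (2.951163, 1.856671)
(x(0.66), y(0.66)) ≈ (2.9512, 1.8567)

2.9512, 1.8567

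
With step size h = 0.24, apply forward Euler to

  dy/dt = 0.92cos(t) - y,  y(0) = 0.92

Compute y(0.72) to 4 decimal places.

0.8902

Euler: y_{n+1} = y_n + h·f(t_n, y_n).
t=0.000000, y=0.920000: f=0.000000 → y ← 0.920000 + 0.24·0.000000 = 0.920000
t=0.240000, y=0.920000: f=-0.026369 → y ← 0.920000 + 0.24·(-0.026369) = 0.913671
t=0.480000, y=0.913671: f=-0.097636 → y ← 0.913671 + 0.24·(-0.097636) = 0.890239
y(0.72) ≈ 0.8902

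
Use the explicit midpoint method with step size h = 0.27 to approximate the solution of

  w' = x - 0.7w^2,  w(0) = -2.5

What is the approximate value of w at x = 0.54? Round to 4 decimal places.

-10.8608

Midpoint: k1 = f(x_n, w_n); k2 = f(x_n + h/2, w_n + (h/2)·k1); w_{n+1} = w_n + h·k2.
x=0.000000, w=-2.500000:
  k1 = f(0.000000, -2.500000) = -4.375000
  k2 = f(0.135000, -3.090625) = -6.551374
  w ← -2.500000 + 0.27·(-6.551374) = -4.268871
x=0.270000, w=-4.268871:
  k1 = f(0.270000, -4.268871) = -12.486282
  k2 = f(0.405000, -5.954519) = -24.414408
  w ← -4.268871 + 0.27·(-24.414408) = -10.860761
w(0.54) ≈ -10.8608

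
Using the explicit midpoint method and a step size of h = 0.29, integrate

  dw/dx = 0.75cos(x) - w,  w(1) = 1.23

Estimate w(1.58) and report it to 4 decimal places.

0.7711

Midpoint: k1 = f(x_n, w_n); k2 = f(x_n + h/2, w_n + (h/2)·k1); w_{n+1} = w_n + h·k2.
x=1.000000, w=1.230000:
  k1 = f(1.000000, 1.230000) = -0.824773
  k2 = f(1.145000, 1.110408) = -0.800623
  w ← 1.230000 + 0.29·(-0.800623) = 0.997819
x=1.290000, w=0.997819:
  k1 = f(1.290000, 0.997819) = -0.789979
  k2 = f(1.435000, 0.883272) = -0.781738
  w ← 0.997819 + 0.29·(-0.781738) = 0.771115
w(1.58) ≈ 0.7711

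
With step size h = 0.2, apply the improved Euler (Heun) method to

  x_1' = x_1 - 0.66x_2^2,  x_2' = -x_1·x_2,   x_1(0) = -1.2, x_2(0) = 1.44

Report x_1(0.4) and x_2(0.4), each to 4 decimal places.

-2.9893, 2.9782

Heun on (x_1,x_2): k1 = f(s_n, state_n); k2 = f(s_n + h, state_n + h·k1); state_{n+1} = state_n + (h/2)·(k1 + k2).
0.000000: (-1.200000, 1.440000)
  k1 = (-2.568576, 1.728000)
  predictor → (-1.713715, 1.785600)
  k2 = (-3.818038, 3.060010)
  → (-1.838661, 1.918801)
0.200000: (-1.838661, 1.918801)
  k1 = (-4.268648, 3.528025)
  predictor → (-2.692391, 2.624406)
  k2 = (-7.238146, 7.065927)
  → (-2.989341, 2.978196)
(x_1(0.4), x_2(0.4)) ≈ (-2.9893, 2.9782)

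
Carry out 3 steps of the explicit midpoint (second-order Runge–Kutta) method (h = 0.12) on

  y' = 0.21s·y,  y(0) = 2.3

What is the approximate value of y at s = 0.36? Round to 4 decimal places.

2.3315

Midpoint: k1 = f(s_n, y_n); k2 = f(s_n + h/2, y_n + (h/2)·k1); y_{n+1} = y_n + h·k2.
s=0.000000, y=2.300000:
  k1 = f(0.000000, 2.300000) = 0.000000
  k2 = f(0.060000, 2.300000) = 0.028980
  y ← 2.300000 + 0.12·0.028980 = 2.303478
s=0.120000, y=2.303478:
  k1 = f(0.120000, 2.303478) = 0.058048
  k2 = f(0.180000, 2.306960) = 0.087203
  y ← 2.303478 + 0.12·0.087203 = 2.313942
s=0.240000, y=2.313942:
  k1 = f(0.240000, 2.313942) = 0.116623
  k2 = f(0.300000, 2.320939) = 0.146219
  y ← 2.313942 + 0.12·0.146219 = 2.331488
y(0.36) ≈ 2.3315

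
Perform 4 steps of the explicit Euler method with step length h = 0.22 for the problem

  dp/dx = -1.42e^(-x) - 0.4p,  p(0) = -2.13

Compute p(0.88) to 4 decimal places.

Euler: p_{n+1} = p_n + h·f(x_n, p_n).
x=0.000000, p=-2.130000: f=-0.568000 → p ← -2.130000 + 0.22·(-0.568000) = -2.254960
x=0.220000, p=-2.254960: f=-0.237593 → p ← -2.254960 + 0.22·(-0.237593) = -2.307230
x=0.440000, p=-2.307230: f=0.008360 → p ← -2.307230 + 0.22·0.008360 = -2.305391
x=0.660000, p=-2.305391: f=0.188228 → p ← -2.305391 + 0.22·0.188228 = -2.263981
p(0.88) ≈ -2.2640

-2.2640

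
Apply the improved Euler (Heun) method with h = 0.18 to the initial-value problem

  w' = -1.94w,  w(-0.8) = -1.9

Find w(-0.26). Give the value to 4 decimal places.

-0.6851

Heun: k1 = f(x_n, w_n); k2 = f(x_n + h, w_n + h·k1); w_{n+1} = w_n + (h/2)·(k1 + k2).
x=-0.800000, w=-1.900000:
  k1 = f(-0.800000, -1.900000) = 3.686000
  k2 = f(-0.620000, -1.236520) = 2.398849
  w ← -1.900000 + (0.18/2)·(3.686000 + 2.398849) = -1.352364
x=-0.620000, w=-1.352364:
  k1 = f(-0.620000, -1.352364) = 2.623585
  k2 = f(-0.440000, -0.880118) = 1.707429
  w ← -1.352364 + (0.18/2)·(2.623585 + 1.707429) = -0.962572
x=-0.440000, w=-0.962572:
  k1 = f(-0.440000, -0.962572) = 1.867390
  k2 = f(-0.260000, -0.626442) = 1.215298
  w ← -0.962572 + (0.18/2)·(1.867390 + 1.215298) = -0.685130
w(-0.26) ≈ -0.6851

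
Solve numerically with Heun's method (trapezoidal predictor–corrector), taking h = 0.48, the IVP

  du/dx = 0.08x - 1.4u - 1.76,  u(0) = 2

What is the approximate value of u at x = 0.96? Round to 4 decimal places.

Heun: k1 = f(x_n, u_n); k2 = f(x_n + h, u_n + h·k1); u_{n+1} = u_n + (h/2)·(k1 + k2).
x=0.000000, u=2.000000:
  k1 = f(0.000000, 2.000000) = -4.560000
  k2 = f(0.480000, -0.188800) = -1.457280
  u ← 2.000000 + (0.48/2)·(-4.560000 + (-1.457280)) = 0.555853
x=0.480000, u=0.555853:
  k1 = f(0.480000, 0.555853) = -2.499794
  k2 = f(0.960000, -0.644048) = -0.781532
  u ← 0.555853 + (0.48/2)·(-2.499794 + (-0.781532)) = -0.231666
u(0.96) ≈ -0.2317

-0.2317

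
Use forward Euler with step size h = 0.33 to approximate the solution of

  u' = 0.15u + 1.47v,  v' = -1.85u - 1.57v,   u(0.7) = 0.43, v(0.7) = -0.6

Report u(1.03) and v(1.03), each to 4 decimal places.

0.1602, -0.5517

Euler on (u,v): u_{n+1} = u_n + h·u', v_{n+1} = v_n + h·v'.
0.700000: (0.430000, -0.600000); f=(-0.817500, 0.146500) → (0.160225, -0.551655)
(u(1.03), v(1.03)) ≈ (0.1602, -0.5517)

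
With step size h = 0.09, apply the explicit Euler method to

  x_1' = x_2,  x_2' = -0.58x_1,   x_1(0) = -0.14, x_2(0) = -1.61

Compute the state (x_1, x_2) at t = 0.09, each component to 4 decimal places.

Euler on (x_1,x_2): x_1_{n+1} = x_1_n + h·x_1', x_2_{n+1} = x_2_n + h·x_2'.
0.000000: (-0.140000, -1.610000); f=(-1.610000, 0.081200) → (-0.284900, -1.602692)
(x_1(0.09), x_2(0.09)) ≈ (-0.2849, -1.6027)

-0.2849, -1.6027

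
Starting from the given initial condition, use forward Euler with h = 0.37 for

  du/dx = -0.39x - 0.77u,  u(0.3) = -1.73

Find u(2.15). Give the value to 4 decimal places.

-0.8493

Euler: u_{n+1} = u_n + h·f(x_n, u_n).
x=0.300000, u=-1.730000: f=1.215100 → u ← -1.730000 + 0.37·1.215100 = -1.280413
x=0.670000, u=-1.280413: f=0.724618 → u ← -1.280413 + 0.37·0.724618 = -1.012304
x=1.040000, u=-1.012304: f=0.373874 → u ← -1.012304 + 0.37·0.373874 = -0.873971
x=1.410000, u=-0.873971: f=0.123058 → u ← -0.873971 + 0.37·0.123058 = -0.828440
x=1.780000, u=-0.828440: f=-0.056302 → u ← -0.828440 + 0.37·(-0.056302) = -0.849271
u(2.15) ≈ -0.8493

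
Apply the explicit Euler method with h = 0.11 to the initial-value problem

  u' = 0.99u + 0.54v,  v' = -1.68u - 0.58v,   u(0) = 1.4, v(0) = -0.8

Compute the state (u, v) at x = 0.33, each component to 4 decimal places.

1.7116, -1.4409

Euler on (u,v): u_{n+1} = u_n + h·u', v_{n+1} = v_n + h·v'.
0.000000: (1.400000, -0.800000); f=(0.954000, -1.888000) → (1.504940, -1.007680)
0.110000: (1.504940, -1.007680); f=(0.945743, -1.943845) → (1.608972, -1.221503)
0.220000: (1.608972, -1.221503); f=(0.933270, -1.994601) → (1.711632, -1.440909)
(u(0.33), v(0.33)) ≈ (1.7116, -1.4409)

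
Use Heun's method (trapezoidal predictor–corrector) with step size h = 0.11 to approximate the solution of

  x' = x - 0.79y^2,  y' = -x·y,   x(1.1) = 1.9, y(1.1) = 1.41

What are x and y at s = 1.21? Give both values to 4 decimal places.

Heun on (x,y): k1 = f(s_n, state_n); k2 = f(s_n + h, state_n + h·k1); state_{n+1} = state_n + (h/2)·(k1 + k2).
1.100000: (1.900000, 1.410000)
  k1 = (0.329401, -2.679000)
  predictor → (1.936234, 1.115310)
  k2 = (0.953540, -2.159501)
  → (1.970562, 1.143882)
(x(1.21), y(1.21)) ≈ (1.9706, 1.1439)

1.9706, 1.1439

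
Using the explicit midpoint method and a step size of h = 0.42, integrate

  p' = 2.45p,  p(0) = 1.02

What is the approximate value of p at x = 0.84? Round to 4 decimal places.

6.6764

Midpoint: k1 = f(x_n, p_n); k2 = f(x_n + h/2, p_n + (h/2)·k1); p_{n+1} = p_n + h·k2.
x=0.000000, p=1.020000:
  k1 = f(0.000000, 1.020000) = 2.499000
  k2 = f(0.210000, 1.544790) = 3.784736
  p ← 1.020000 + 0.42·3.784736 = 2.609589
x=0.420000, p=2.609589:
  k1 = f(0.420000, 2.609589) = 6.393493
  k2 = f(0.630000, 3.952222) = 9.682945
  p ← 2.609589 + 0.42·9.682945 = 6.676426
p(0.84) ≈ 6.6764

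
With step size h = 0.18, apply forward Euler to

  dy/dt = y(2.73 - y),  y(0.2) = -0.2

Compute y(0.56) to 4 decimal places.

-0.4724

Euler: y_{n+1} = y_n + h·f(t_n, y_n).
t=0.200000, y=-0.200000: f=-0.586000 → y ← -0.200000 + 0.18·(-0.586000) = -0.305480
t=0.380000, y=-0.305480: f=-0.927278 → y ← -0.305480 + 0.18·(-0.927278) = -0.472390
y(0.56) ≈ -0.4724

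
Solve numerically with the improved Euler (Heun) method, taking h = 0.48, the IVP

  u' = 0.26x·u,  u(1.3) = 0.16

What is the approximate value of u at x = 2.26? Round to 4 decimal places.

Heun: k1 = f(x_n, u_n); k2 = f(x_n + h, u_n + h·k1); u_{n+1} = u_n + (h/2)·(k1 + k2).
x=1.300000, u=0.160000:
  k1 = f(1.300000, 0.160000) = 0.054080
  k2 = f(1.780000, 0.185958) = 0.086062
  u ← 0.160000 + (0.48/2)·(0.054080 + 0.086062) = 0.193634
x=1.780000, u=0.193634:
  k1 = f(1.780000, 0.193634) = 0.089614
  k2 = f(2.260000, 0.236649) = 0.139055
  u ← 0.193634 + (0.48/2)·(0.089614 + 0.139055) = 0.248514
u(2.26) ≈ 0.2485

0.2485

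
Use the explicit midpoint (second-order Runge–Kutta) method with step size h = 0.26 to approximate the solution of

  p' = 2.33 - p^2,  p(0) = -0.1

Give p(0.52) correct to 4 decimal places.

Midpoint: k1 = f(x_n, p_n); k2 = f(x_n + h/2, p_n + (h/2)·k1); p_{n+1} = p_n + h·k2.
x=0.000000, p=-0.100000:
  k1 = f(0.000000, -0.100000) = 2.320000
  k2 = f(0.130000, 0.201600) = 2.289357
  p ← -0.100000 + 0.26·2.289357 = 0.495233
x=0.260000, p=0.495233:
  k1 = f(0.260000, 0.495233) = 2.084744
  k2 = f(0.390000, 0.766250) = 1.742861
  p ← 0.495233 + 0.26·1.742861 = 0.948377
p(0.52) ≈ 0.9484

0.9484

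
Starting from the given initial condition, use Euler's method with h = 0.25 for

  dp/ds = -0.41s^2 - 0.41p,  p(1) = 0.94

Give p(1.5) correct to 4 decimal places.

Euler: p_{n+1} = p_n + h·f(s_n, p_n).
s=1.000000, p=0.940000: f=-0.795400 → p ← 0.940000 + 0.25·(-0.795400) = 0.741150
s=1.250000, p=0.741150: f=-0.944496 → p ← 0.741150 + 0.25·(-0.944496) = 0.505026
p(1.5) ≈ 0.5050

0.5050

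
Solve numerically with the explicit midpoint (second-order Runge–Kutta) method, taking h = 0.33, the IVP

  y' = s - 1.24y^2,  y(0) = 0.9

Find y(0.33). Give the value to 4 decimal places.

0.7338

Midpoint: k1 = f(s_n, y_n); k2 = f(s_n + h/2, y_n + (h/2)·k1); y_{n+1} = y_n + h·k2.
s=0.000000, y=0.900000:
  k1 = f(0.000000, 0.900000) = -1.004400
  k2 = f(0.165000, 0.734274) = -0.503556
  y ← 0.900000 + 0.33·(-0.503556) = 0.733826
y(0.33) ≈ 0.7338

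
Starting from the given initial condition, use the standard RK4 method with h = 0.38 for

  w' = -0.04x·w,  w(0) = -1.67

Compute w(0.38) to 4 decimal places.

RK4: k1 = f(x_n, w_n); k2 = f(x_n + h/2, w_n + (h/2)·k1); k3 = f(x_n + h/2, w_n + (h/2)·k2); k4 = f(x_n + h, w_n + h·k3); w_{n+1} = w_n + (h/6)·(k1 + 2k2 + 2k3 + k4).
x=0.000000, w=-1.670000:
  k1 = f(0.000000, -1.670000) = 0.000000
  k2 = f(0.190000, -1.670000) = 0.012692
  k3 = f(0.190000, -1.667589) = 0.012674
  k4 = f(0.380000, -1.665184) = 0.025311
  w ← -1.670000 + (0.38/6)·(k1 + 2k2 + 2k3 + k4) = -1.665184
w(0.38) ≈ -1.6652

-1.6652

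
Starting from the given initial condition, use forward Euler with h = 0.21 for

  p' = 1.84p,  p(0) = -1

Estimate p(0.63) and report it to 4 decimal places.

-2.6648

Euler: p_{n+1} = p_n + h·f(x_n, p_n).
x=0.000000, p=-1.000000: f=-1.840000 → p ← -1.000000 + 0.21·(-1.840000) = -1.386400
x=0.210000, p=-1.386400: f=-2.550976 → p ← -1.386400 + 0.21·(-2.550976) = -1.922105
x=0.420000, p=-1.922105: f=-3.536673 → p ← -1.922105 + 0.21·(-3.536673) = -2.664806
p(0.63) ≈ -2.6648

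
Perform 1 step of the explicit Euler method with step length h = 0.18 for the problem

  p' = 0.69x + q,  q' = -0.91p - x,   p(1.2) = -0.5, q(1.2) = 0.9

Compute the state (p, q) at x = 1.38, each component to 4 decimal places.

-0.1890, 0.7659

Euler on (p,q): p_{n+1} = p_n + h·p', q_{n+1} = q_n + h·q'.
1.200000: (-0.500000, 0.900000); f=(1.728000, -0.745000) → (-0.188960, 0.765900)
(p(1.38), q(1.38)) ≈ (-0.1890, 0.7659)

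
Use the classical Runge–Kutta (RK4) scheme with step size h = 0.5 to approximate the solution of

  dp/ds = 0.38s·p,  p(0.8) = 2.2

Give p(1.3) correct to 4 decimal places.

2.6857

RK4: k1 = f(s_n, p_n); k2 = f(s_n + h/2, p_n + (h/2)·k1); k3 = f(s_n + h/2, p_n + (h/2)·k2); k4 = f(s_n + h, p_n + h·k3); p_{n+1} = p_n + (h/6)·(k1 + 2k2 + 2k3 + k4).
s=0.800000, p=2.200000:
  k1 = f(0.800000, 2.200000) = 0.668800
  k2 = f(1.050000, 2.367200) = 0.944513
  k3 = f(1.050000, 2.436128) = 0.972015
  k4 = f(1.300000, 2.686008) = 1.326888
  p ← 2.200000 + (0.5/6)·(k1 + 2k2 + 2k3 + k4) = 2.685729
p(1.3) ≈ 2.6857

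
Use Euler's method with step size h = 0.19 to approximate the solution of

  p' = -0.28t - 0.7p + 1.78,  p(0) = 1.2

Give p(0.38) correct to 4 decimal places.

1.5233

Euler: p_{n+1} = p_n + h·f(t_n, p_n).
t=0.000000, p=1.200000: f=0.940000 → p ← 1.200000 + 0.19·0.940000 = 1.378600
t=0.190000, p=1.378600: f=0.761780 → p ← 1.378600 + 0.19·0.761780 = 1.523338
p(0.38) ≈ 1.5233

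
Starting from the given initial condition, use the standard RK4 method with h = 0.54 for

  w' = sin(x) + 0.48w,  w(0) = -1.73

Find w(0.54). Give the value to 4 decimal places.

-2.0863

RK4: k1 = f(x_n, w_n); k2 = f(x_n + h/2, w_n + (h/2)·k1); k3 = f(x_n + h/2, w_n + (h/2)·k2); k4 = f(x_n + h, w_n + h·k3); w_{n+1} = w_n + (h/6)·(k1 + 2k2 + 2k3 + k4).
x=0.000000, w=-1.730000:
  k1 = f(0.000000, -1.730000) = -0.830400
  k2 = f(0.270000, -1.954208) = -0.671288
  k3 = f(0.270000, -1.911248) = -0.650668
  k4 = f(0.540000, -2.081360) = -0.484917
  w ← -1.730000 + (0.54/6)·(k1 + 2k2 + 2k3 + k4) = -2.086331
w(0.54) ≈ -2.0863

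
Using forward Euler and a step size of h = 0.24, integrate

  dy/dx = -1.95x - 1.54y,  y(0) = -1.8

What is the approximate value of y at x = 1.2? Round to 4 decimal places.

Euler: y_{n+1} = y_n + h·f(x_n, y_n).
x=0.000000, y=-1.800000: f=2.772000 → y ← -1.800000 + 0.24·2.772000 = -1.134720
x=0.240000, y=-1.134720: f=1.279469 → y ← -1.134720 + 0.24·1.279469 = -0.827647
x=0.480000, y=-0.827647: f=0.338577 → y ← -0.827647 + 0.24·0.338577 = -0.746389
x=0.720000, y=-0.746389: f=-0.254561 → y ← -0.746389 + 0.24·(-0.254561) = -0.807484
x=0.960000, y=-0.807484: f=-0.628475 → y ← -0.807484 + 0.24·(-0.628475) = -0.958318
y(1.2) ≈ -0.9583

-0.9583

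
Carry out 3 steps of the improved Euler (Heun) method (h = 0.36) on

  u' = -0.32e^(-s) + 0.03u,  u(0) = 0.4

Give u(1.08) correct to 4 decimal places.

Heun: k1 = f(s_n, u_n); k2 = f(s_n + h, u_n + h·k1); u_{n+1} = u_n + (h/2)·(k1 + k2).
s=0.000000, u=0.400000:
  k1 = f(0.000000, 0.400000) = -0.308000
  k2 = f(0.360000, 0.289120) = -0.214583
  u ← 0.400000 + (0.36/2)·(-0.308000 + (-0.214583)) = 0.305935
s=0.360000, u=0.305935:
  k1 = f(0.360000, 0.305935) = -0.214078
  k2 = f(0.720000, 0.228867) = -0.148895
  u ← 0.305935 + (0.36/2)·(-0.214078 + (-0.148895)) = 0.240600
s=0.720000, u=0.240600:
  k1 = f(0.720000, 0.240600) = -0.148543
  k2 = f(1.080000, 0.187125) = -0.103057
  u ← 0.240600 + (0.36/2)·(-0.148543 + (-0.103057)) = 0.195312
u(1.08) ≈ 0.1953

0.1953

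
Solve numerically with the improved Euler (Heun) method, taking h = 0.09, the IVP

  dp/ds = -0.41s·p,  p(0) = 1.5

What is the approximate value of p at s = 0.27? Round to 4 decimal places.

Heun: k1 = f(s_n, p_n); k2 = f(s_n + h, p_n + h·k1); p_{n+1} = p_n + (h/2)·(k1 + k2).
s=0.000000, p=1.500000:
  k1 = f(0.000000, 1.500000) = 0.000000
  k2 = f(0.090000, 1.500000) = -0.055350
  p ← 1.500000 + (0.09/2)·(0.000000 + (-0.055350)) = 1.497509
s=0.090000, p=1.497509:
  k1 = f(0.090000, 1.497509) = -0.055258
  k2 = f(0.180000, 1.492536) = -0.110149
  p ← 1.497509 + (0.09/2)·(-0.055258 + (-0.110149)) = 1.490066
s=0.180000, p=1.490066:
  k1 = f(0.180000, 1.490066) = -0.109967
  k2 = f(0.270000, 1.480169) = -0.163855
  p ← 1.490066 + (0.09/2)·(-0.109967 + (-0.163855)) = 1.477744
p(0.27) ≈ 1.4777

1.4777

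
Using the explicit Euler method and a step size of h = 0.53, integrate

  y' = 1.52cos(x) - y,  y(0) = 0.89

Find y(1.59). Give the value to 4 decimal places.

Euler: y_{n+1} = y_n + h·f(x_n, y_n).
x=0.000000, y=0.890000: f=0.630000 → y ← 0.890000 + 0.53·0.630000 = 1.223900
x=0.530000, y=1.223900: f=0.087567 → y ← 1.223900 + 0.53·0.087567 = 1.270310
x=1.060000, y=1.270310: f=-0.527225 → y ← 1.270310 + 0.53·(-0.527225) = 0.990881
y(1.59) ≈ 0.9909

0.9909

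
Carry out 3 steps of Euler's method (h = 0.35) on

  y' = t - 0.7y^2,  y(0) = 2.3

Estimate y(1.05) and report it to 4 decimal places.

Euler: y_{n+1} = y_n + h·f(t_n, y_n).
t=0.000000, y=2.300000: f=-3.703000 → y ← 2.300000 + 0.35·(-3.703000) = 1.003950
t=0.350000, y=1.003950: f=-0.355541 → y ← 1.003950 + 0.35·(-0.355541) = 0.879511
t=0.700000, y=0.879511: f=0.158523 → y ← 0.879511 + 0.35·0.158523 = 0.934994
y(1.05) ≈ 0.9350

0.9350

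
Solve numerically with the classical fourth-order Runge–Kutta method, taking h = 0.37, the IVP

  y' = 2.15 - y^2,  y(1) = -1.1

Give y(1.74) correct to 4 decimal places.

RK4: k1 = f(s_n, y_n); k2 = f(s_n + h/2, y_n + (h/2)·k1); k3 = f(s_n + h/2, y_n + (h/2)·k2); k4 = f(s_n + h, y_n + h·k3); y_{n+1} = y_n + (h/6)·(k1 + 2k2 + 2k3 + k4).
s=1.000000, y=-1.100000:
  k1 = f(1.000000, -1.100000) = 0.940000
  k2 = f(1.185000, -0.926100) = 1.292339
  k3 = f(1.185000, -0.860917) = 1.408821
  k4 = f(1.370000, -0.578736) = 1.815065
  y ← -1.100000 + (0.37/6)·(k1 + 2k2 + 2k3 + k4) = -0.596961
s=1.370000, y=-0.596961:
  k1 = f(1.370000, -0.596961) = 1.793637
  k2 = f(1.555000, -0.265138) = 2.079702
  k3 = f(1.555000, -0.212216) = 2.104964
  k4 = f(1.740000, 0.181875) = 2.116921
  y ← -0.596961 + (0.37/6)·(k1 + 2k2 + 2k3 + k4) = 0.160299
y(1.74) ≈ 0.1603

0.1603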